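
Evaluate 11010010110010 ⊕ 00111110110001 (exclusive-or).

XOR: 1 when bits differ
  11010010110010
^ 00111110110001
----------------
  11101100000011
Decimal: 13490 ^ 4017 = 15107



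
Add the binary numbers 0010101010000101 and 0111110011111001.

Add column by column from the right: bit + bit + carry-in; write the sum mod 2, carry 1 when the sum is 2 or 3.
carry:  1111000100000010
        0010101010000101
+       0111110011111001
------------------------
       01010011101111110
(the carry out of the leftmost column, 0, becomes the leading bit)
Decimal check:
  0010101010000101 = 8192 + 2048 + 512 + 128 + 4 + 1 = 10885
  0111110011111001 = 16384 + 8192 + 4096 + 2048 + 1024 + 128 + 64 + 32 + 16 + 8 + 1 = 31993
  10885 + 31993 = 42878, and 01010011101111110 = 32768 + 8192 + 1024 + 512 + 256 + 64 + 32 + 16 + 8 + 4 + 2 = 42878 ✓



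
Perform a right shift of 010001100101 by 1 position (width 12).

Original: 010001100101 (decimal 1125)
Shift right by 1 position
Drop the 1 low bit; fill with zero on the left
Result: 001000110010 (decimal 562)
Equivalent: 1125 >> 1 = 1125 ÷ 2^1 = 562



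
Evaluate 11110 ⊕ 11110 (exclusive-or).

XOR: 1 when bits differ
  11110
^ 11110
-------
  00000
Decimal: 30 ^ 30 = 0



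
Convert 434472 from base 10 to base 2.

Using repeated division by 2:
434472 ÷ 2 = 217236 remainder 0
217236 ÷ 2 = 108618 remainder 0
108618 ÷ 2 = 54309 remainder 0
54309 ÷ 2 = 27154 remainder 1
27154 ÷ 2 = 13577 remainder 0
13577 ÷ 2 = 6788 remainder 1
6788 ÷ 2 = 3394 remainder 0
3394 ÷ 2 = 1697 remainder 0
1697 ÷ 2 = 848 remainder 1
848 ÷ 2 = 424 remainder 0
424 ÷ 2 = 212 remainder 0
212 ÷ 2 = 106 remainder 0
106 ÷ 2 = 53 remainder 0
53 ÷ 2 = 26 remainder 1
26 ÷ 2 = 13 remainder 0
13 ÷ 2 = 6 remainder 1
6 ÷ 2 = 3 remainder 0
3 ÷ 2 = 1 remainder 1
1 ÷ 2 = 0 remainder 1
Reading remainders bottom to top: 1101010000100101000



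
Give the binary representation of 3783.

Using repeated division by 2:
3783 ÷ 2 = 1891 remainder 1
1891 ÷ 2 = 945 remainder 1
945 ÷ 2 = 472 remainder 1
472 ÷ 2 = 236 remainder 0
236 ÷ 2 = 118 remainder 0
118 ÷ 2 = 59 remainder 0
59 ÷ 2 = 29 remainder 1
29 ÷ 2 = 14 remainder 1
14 ÷ 2 = 7 remainder 0
7 ÷ 2 = 3 remainder 1
3 ÷ 2 = 1 remainder 1
1 ÷ 2 = 0 remainder 1
Reading remainders bottom to top: 111011000111



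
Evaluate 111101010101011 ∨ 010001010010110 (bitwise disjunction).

OR: 1 when either bit is 1
  111101010101011
| 010001010010110
-----------------
  111101010111111
Decimal: 31403 | 8854 = 31423



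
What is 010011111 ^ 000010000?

XOR: 1 when bits differ
  010011111
^ 000010000
-----------
  010001111
Decimal: 159 ^ 16 = 143



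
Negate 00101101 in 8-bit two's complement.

Original: 00101101
Step 1 - Invert all bits: 11010010
Step 2 - Add 1: 11010011
Verification: 00101101 + 11010011 = 100000000; discarding the end carry (carry out of the top bit) leaves the 8-bit value 00000000, as required for x + (-x)



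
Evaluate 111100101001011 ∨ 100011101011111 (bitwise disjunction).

OR: 1 when either bit is 1
  111100101001011
| 100011101011111
-----------------
  111111101011111
Decimal: 31051 | 18271 = 32607



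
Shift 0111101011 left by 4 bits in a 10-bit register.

Original: 0111101011 (decimal 491)
Shift left by 4 positions
Append 4 zeros on the right and drop the 4 high bits that overflow the 10-bit width
Result: 1010110000 (decimal 688)
Equivalent: 491 << 4 = 491 × 2^4 = 7856, truncated to 10 bits = 688



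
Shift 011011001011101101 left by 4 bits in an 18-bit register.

Original: 011011001011101101 (decimal 111341)
Shift left by 4 positions
Append 4 zeros on the right and drop the 4 high bits that overflow the 18-bit width
Result: 110010111011010000 (decimal 208592)
Equivalent: 111341 << 4 = 111341 × 2^4 = 1781456, truncated to 18 bits = 208592



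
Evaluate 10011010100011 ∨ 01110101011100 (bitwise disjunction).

OR: 1 when either bit is 1
  10011010100011
| 01110101011100
----------------
  11111111111111
Decimal: 9891 | 7516 = 16383



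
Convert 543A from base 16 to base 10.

Expand by place value (powers of 16):
Digit values: A = 10
543A = 5 × 16^3 + 4 × 16^2 + 3 × 16^1 + 10 × 16^0
= 5 × 4096 + 4 × 256 + 3 × 16 + 10 × 1
= 20480 + 1024 + 48 + 10
= 21562



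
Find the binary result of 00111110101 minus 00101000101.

Method 1 - Direct subtraction (column by column from the right: bit − bit − borrow-in; if negative, add 2 and borrow 1 from the next column):
borrow: 00000000000
        00111110101
-       00101000101
-------------------
        00010110000

Method 2 - Add two's complement:
Two's complement of 00101000101: invert → 11010111010, add 1 → 11010111011
  00111110101
+ 11010111011
-------------
 100010110000  (end carry out of the top bit = 1)
Discarding the end carry: 00010110000
Decimal check:
  00111110101 = 256 + 128 + 64 + 32 + 16 + 4 + 1 = 501
  00101000101 = 256 + 64 + 4 + 1 = 325
  501 - 325 = 176, and 00010110000 = 128 + 32 + 16 = 176 ✓



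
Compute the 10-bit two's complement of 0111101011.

Original: 0111101011
Step 1 - Invert all bits: 1000010100
Step 2 - Add 1: 1000010101
Verification: 0111101011 + 1000010101 = 10000000000; discarding the end carry (carry out of the top bit) leaves the 10-bit value 0000000000, as required for x + (-x)



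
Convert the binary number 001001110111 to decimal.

Sum of powers of 2 for each 1-bit:
2^0 + 2^1 + 2^2 + 2^4 + 2^5 + 2^6 + 2^9
= 1 + 2 + 4 + 16 + 32 + 64 + 512
= 631



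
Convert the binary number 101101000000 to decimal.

Sum of powers of 2 for each 1-bit:
2^6 + 2^8 + 2^9 + 2^11
= 64 + 256 + 512 + 2048
= 2880



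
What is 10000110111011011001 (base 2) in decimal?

Sum of powers of 2 for each 1-bit:
2^0 + 2^3 + 2^4 + 2^6 + 2^7 + 2^9 + 2^10 + 2^11 + 2^13 + 2^14 + 2^19
= 1 + 8 + 16 + 64 + 128 + 512 + 1024 + 2048 + 8192 + 16384 + 524288
= 552665



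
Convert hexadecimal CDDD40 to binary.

Convert each hex digit to 4 bits:
  C = 1100
  D = 1101
  D = 1101
  D = 1101
  4 = 0100
  0 = 0000
Concatenate: 110011011101110101000000



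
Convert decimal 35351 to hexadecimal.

Using repeated division by 16 (digits 10–15 are A–F):
35351 ÷ 16 = 2209 remainder 7
2209 ÷ 16 = 138 remainder 1
138 ÷ 16 = 8 remainder 10 (A)
8 ÷ 16 = 0 remainder 8
Reading remainders bottom to top: 8A17



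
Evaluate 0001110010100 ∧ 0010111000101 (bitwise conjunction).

AND: 1 only when both bits are 1
  0001110010100
& 0010111000101
---------------
  0000110000100
Decimal: 916 & 1477 = 388



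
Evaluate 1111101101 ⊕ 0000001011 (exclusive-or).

XOR: 1 when bits differ
  1111101101
^ 0000001011
------------
  1111100110
Decimal: 1005 ^ 11 = 998



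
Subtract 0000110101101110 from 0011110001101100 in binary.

Method 1 - Direct subtraction (column by column from the right: bit − bit − borrow-in; if negative, add 2 and borrow 1 from the next column):
borrow: 0001111111111100
        0011110001101100
-       0000110101101110
------------------------
        0010111011111110

Method 2 - Add two's complement:
Two's complement of 0000110101101110: invert → 1111001010010001, add 1 → 1111001010010010
  0011110001101100
+ 1111001010010010
------------------
 10010111011111110  (end carry out of the top bit = 1)
Discarding the end carry: 0010111011111110
Decimal check:
  0011110001101100 = 8192 + 4096 + 2048 + 1024 + 64 + 32 + 8 + 4 = 15468
  0000110101101110 = 2048 + 1024 + 256 + 64 + 32 + 8 + 4 + 2 = 3438
  15468 - 3438 = 12030, and 0010111011111110 = 8192 + 2048 + 1024 + 512 + 128 + 64 + 32 + 16 + 8 + 4 + 2 = 12030 ✓



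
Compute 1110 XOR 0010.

XOR: 1 when bits differ
  1110
^ 0010
------
  1100
Decimal: 14 ^ 2 = 12



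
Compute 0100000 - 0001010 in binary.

Method 1 - Direct subtraction (column by column from the right: bit − bit − borrow-in; if negative, add 2 and borrow 1 from the next column):
borrow: 0111100
        0100000
-       0001010
---------------
        0010110

Method 2 - Add two's complement:
Two's complement of 0001010: invert → 1110101, add 1 → 1110110
  0100000
+ 1110110
---------
 10010110  (end carry out of the top bit = 1)
Discarding the end carry: 0010110
Decimal check:
  0100000 = 32
  0001010 = 8 + 2 = 10
  32 - 10 = 22, and 0010110 = 16 + 4 + 2 = 22 ✓



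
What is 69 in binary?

Using repeated division by 2:
69 ÷ 2 = 34 remainder 1
34 ÷ 2 = 17 remainder 0
17 ÷ 2 = 8 remainder 1
8 ÷ 2 = 4 remainder 0
4 ÷ 2 = 2 remainder 0
2 ÷ 2 = 1 remainder 0
1 ÷ 2 = 0 remainder 1
Reading remainders bottom to top: 1000101



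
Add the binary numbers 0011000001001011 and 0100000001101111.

Add column by column from the right: bit + bit + carry-in; write the sum mod 2, carry 1 when the sum is 2 or 3.
carry:  0000000010011110
        0011000001001011
+       0100000001101111
------------------------
       00111000010111010
(the carry out of the leftmost column, 0, becomes the leading bit)
Decimal check:
  0011000001001011 = 8192 + 4096 + 64 + 8 + 2 + 1 = 12363
  0100000001101111 = 16384 + 64 + 32 + 8 + 4 + 2 + 1 = 16495
  12363 + 16495 = 28858, and 00111000010111010 = 16384 + 8192 + 4096 + 128 + 32 + 16 + 8 + 2 = 28858 ✓



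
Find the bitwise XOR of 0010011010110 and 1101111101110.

XOR: 1 when bits differ
  0010011010110
^ 1101111101110
---------------
  1111100111000
Decimal: 1238 ^ 7150 = 7992



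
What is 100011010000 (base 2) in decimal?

Sum of powers of 2 for each 1-bit:
2^4 + 2^6 + 2^7 + 2^11
= 16 + 64 + 128 + 2048
= 2256



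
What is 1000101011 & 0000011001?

AND: 1 only when both bits are 1
  1000101011
& 0000011001
------------
  0000001001
Decimal: 555 & 25 = 9



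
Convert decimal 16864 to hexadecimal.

Using repeated division by 16 (digits 10–15 are A–F):
16864 ÷ 16 = 1054 remainder 0
1054 ÷ 16 = 65 remainder 14 (E)
65 ÷ 16 = 4 remainder 1
4 ÷ 16 = 0 remainder 4
Reading remainders bottom to top: 41E0



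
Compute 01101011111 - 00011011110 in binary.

Method 1 - Direct subtraction (column by column from the right: bit − bit − borrow-in; if negative, add 2 and borrow 1 from the next column):
borrow: 00100000000
        01101011111
-       00011011110
-------------------
        01010000001

Method 2 - Add two's complement:
Two's complement of 00011011110: invert → 11100100001, add 1 → 11100100010
  01101011111
+ 11100100010
-------------
 101010000001  (end carry out of the top bit = 1)
Discarding the end carry: 01010000001
Decimal check:
  01101011111 = 512 + 256 + 64 + 16 + 8 + 4 + 2 + 1 = 863
  00011011110 = 128 + 64 + 16 + 8 + 4 + 2 = 222
  863 - 222 = 641, and 01010000001 = 512 + 128 + 1 = 641 ✓



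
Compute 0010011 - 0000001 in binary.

Method 1 - Direct subtraction (column by column from the right: bit − bit − borrow-in; if negative, add 2 and borrow 1 from the next column):
borrow: 0000000
        0010011
-       0000001
---------------
        0010010

Method 2 - Add two's complement:
Two's complement of 0000001: invert → 1111110, add 1 → 1111111
  0010011
+ 1111111
---------
 10010010  (end carry out of the top bit = 1)
Discarding the end carry: 0010010
Decimal check:
  0010011 = 16 + 2 + 1 = 19
  0000001 = 1
  19 - 1 = 18, and 0010010 = 16 + 2 = 18 ✓



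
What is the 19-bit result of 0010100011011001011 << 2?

Original: 0010100011011001011 (decimal 83659)
Shift left by 2 positions
Append 2 zeros on the right
Result: 1010001101100101100 (decimal 334636)
Equivalent: 83659 << 2 = 83659 × 2^2 = 334636



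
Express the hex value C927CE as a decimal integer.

Expand by place value (powers of 16):
Digit values: C = 12, E = 14
C927CE = 12 × 16^5 + 9 × 16^4 + 2 × 16^3 + 7 × 16^2 + 12 × 16^1 + 14 × 16^0
= 12 × 1048576 + 9 × 65536 + 2 × 4096 + 7 × 256 + 12 × 16 + 14 × 1
= 12582912 + 589824 + 8192 + 1792 + 192 + 14
= 13182926



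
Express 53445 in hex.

Using repeated division by 16 (digits 10–15 are A–F):
53445 ÷ 16 = 3340 remainder 5
3340 ÷ 16 = 208 remainder 12 (C)
208 ÷ 16 = 13 remainder 0
13 ÷ 16 = 0 remainder 13 (D)
Reading remainders bottom to top: D0C5



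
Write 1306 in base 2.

Using repeated division by 2:
1306 ÷ 2 = 653 remainder 0
653 ÷ 2 = 326 remainder 1
326 ÷ 2 = 163 remainder 0
163 ÷ 2 = 81 remainder 1
81 ÷ 2 = 40 remainder 1
40 ÷ 2 = 20 remainder 0
20 ÷ 2 = 10 remainder 0
10 ÷ 2 = 5 remainder 0
5 ÷ 2 = 2 remainder 1
2 ÷ 2 = 1 remainder 0
1 ÷ 2 = 0 remainder 1
Reading remainders bottom to top: 10100011010



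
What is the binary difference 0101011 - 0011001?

Method 1 - Direct subtraction (column by column from the right: bit − bit − borrow-in; if negative, add 2 and borrow 1 from the next column):
borrow: 0100000
        0101011
-       0011001
---------------
        0010010

Method 2 - Add two's complement:
Two's complement of 0011001: invert → 1100110, add 1 → 1100111
  0101011
+ 1100111
---------
 10010010  (end carry out of the top bit = 1)
Discarding the end carry: 0010010
Decimal check:
  0101011 = 32 + 8 + 2 + 1 = 43
  0011001 = 16 + 8 + 1 = 25
  43 - 25 = 18, and 0010010 = 16 + 2 = 18 ✓



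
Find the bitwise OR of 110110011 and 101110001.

OR: 1 when either bit is 1
  110110011
| 101110001
-----------
  111110011
Decimal: 435 | 369 = 499



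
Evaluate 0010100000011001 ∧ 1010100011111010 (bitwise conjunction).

AND: 1 only when both bits are 1
  0010100000011001
& 1010100011111010
------------------
  0010100000011000
Decimal: 10265 & 43258 = 10264



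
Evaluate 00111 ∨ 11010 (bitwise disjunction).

OR: 1 when either bit is 1
  00111
| 11010
-------
  11111
Decimal: 7 | 26 = 31



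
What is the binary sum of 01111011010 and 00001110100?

Add column by column from the right: bit + bit + carry-in; write the sum mod 2, carry 1 when the sum is 2 or 3.
carry:  11111100000
        01111011010
+       00001110100
-------------------
       010001001110
(the carry out of the leftmost column, 0, becomes the leading bit)
Decimal check:
  01111011010 = 512 + 256 + 128 + 64 + 16 + 8 + 2 = 986
  00001110100 = 64 + 32 + 16 + 4 = 116
  986 + 116 = 1102, and 010001001110 = 1024 + 64 + 8 + 4 + 2 = 1102 ✓



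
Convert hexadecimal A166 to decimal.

Expand by place value (powers of 16):
Digit values: A = 10
A166 = 10 × 16^3 + 1 × 16^2 + 6 × 16^1 + 6 × 16^0
= 10 × 4096 + 1 × 256 + 6 × 16 + 6 × 1
= 40960 + 256 + 96 + 6
= 41318



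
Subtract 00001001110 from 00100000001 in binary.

Method 1 - Direct subtraction (column by column from the right: bit − bit − borrow-in; if negative, add 2 and borrow 1 from the next column):
borrow: 00111111100
        00100000001
-       00001001110
-------------------
        00010110011

Method 2 - Add two's complement:
Two's complement of 00001001110: invert → 11110110001, add 1 → 11110110010
  00100000001
+ 11110110010
-------------
 100010110011  (end carry out of the top bit = 1)
Discarding the end carry: 00010110011
Decimal check:
  00100000001 = 256 + 1 = 257
  00001001110 = 64 + 8 + 4 + 2 = 78
  257 - 78 = 179, and 00010110011 = 128 + 32 + 16 + 2 + 1 = 179 ✓



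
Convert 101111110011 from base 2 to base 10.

Sum of powers of 2 for each 1-bit:
2^0 + 2^1 + 2^4 + 2^5 + 2^6 + 2^7 + 2^8 + 2^9 + 2^11
= 1 + 2 + 16 + 32 + 64 + 128 + 256 + 512 + 2048
= 3059



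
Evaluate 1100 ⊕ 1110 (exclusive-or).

XOR: 1 when bits differ
  1100
^ 1110
------
  0010
Decimal: 12 ^ 14 = 2



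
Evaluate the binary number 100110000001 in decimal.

Sum of powers of 2 for each 1-bit:
2^0 + 2^7 + 2^8 + 2^11
= 1 + 128 + 256 + 2048
= 2433



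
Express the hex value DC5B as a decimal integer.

Expand by place value (powers of 16):
Digit values: D = 13, C = 12, B = 11
DC5B = 13 × 16^3 + 12 × 16^2 + 5 × 16^1 + 11 × 16^0
= 13 × 4096 + 12 × 256 + 5 × 16 + 11 × 1
= 53248 + 3072 + 80 + 11
= 56411



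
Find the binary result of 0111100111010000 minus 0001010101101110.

Method 1 - Direct subtraction (column by column from the right: bit − bit − borrow-in; if negative, add 2 and borrow 1 from the next column):
borrow: 0000100011011100
        0111100111010000
-       0001010101101110
------------------------
        0110010001100010

Method 2 - Add two's complement:
Two's complement of 0001010101101110: invert → 1110101010010001, add 1 → 1110101010010010
  0111100111010000
+ 1110101010010010
------------------
 10110010001100010  (end carry out of the top bit = 1)
Discarding the end carry: 0110010001100010
Decimal check:
  0111100111010000 = 16384 + 8192 + 4096 + 2048 + 256 + 128 + 64 + 16 = 31184
  0001010101101110 = 4096 + 1024 + 256 + 64 + 32 + 8 + 4 + 2 = 5486
  31184 - 5486 = 25698, and 0110010001100010 = 16384 + 8192 + 1024 + 64 + 32 + 2 = 25698 ✓



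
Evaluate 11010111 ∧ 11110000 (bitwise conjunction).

AND: 1 only when both bits are 1
  11010111
& 11110000
----------
  11010000
Decimal: 215 & 240 = 208



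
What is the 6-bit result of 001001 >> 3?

Original: 001001 (decimal 9)
Shift right by 3 positions
Drop the 3 low bits; fill with zeros on the left
Result: 000001 (decimal 1)
Equivalent: 9 >> 3 = 9 ÷ 2^3 = 1



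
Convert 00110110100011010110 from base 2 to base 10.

Sum of powers of 2 for each 1-bit:
2^1 + 2^2 + 2^4 + 2^6 + 2^7 + 2^11 + 2^13 + 2^14 + 2^16 + 2^17
= 2 + 4 + 16 + 64 + 128 + 2048 + 8192 + 16384 + 65536 + 131072
= 223446



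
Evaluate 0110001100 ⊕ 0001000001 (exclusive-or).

XOR: 1 when bits differ
  0110001100
^ 0001000001
------------
  0111001101
Decimal: 396 ^ 65 = 461



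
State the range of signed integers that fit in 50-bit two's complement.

For 50-bit two's complement:
Minimum: -2^49 = -562949953421312
Maximum: 2^49 - 1 = 562949953421311



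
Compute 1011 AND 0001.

AND: 1 only when both bits are 1
  1011
& 0001
------
  0001
Decimal: 11 & 1 = 1



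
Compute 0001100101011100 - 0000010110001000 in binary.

Method 1 - Direct subtraction (column by column from the right: bit − bit − borrow-in; if negative, add 2 and borrow 1 from the next column):
borrow: 0000111100000000
        0001100101011100
-       0000010110001000
------------------------
        0001001111010100

Method 2 - Add two's complement:
Two's complement of 0000010110001000: invert → 1111101001110111, add 1 → 1111101001111000
  0001100101011100
+ 1111101001111000
------------------
 10001001111010100  (end carry out of the top bit = 1)
Discarding the end carry: 0001001111010100
Decimal check:
  0001100101011100 = 4096 + 2048 + 256 + 64 + 16 + 8 + 4 = 6492
  0000010110001000 = 1024 + 256 + 128 + 8 = 1416
  6492 - 1416 = 5076, and 0001001111010100 = 4096 + 512 + 256 + 128 + 64 + 16 + 4 = 5076 ✓



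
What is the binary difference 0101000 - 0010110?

Method 1 - Direct subtraction (column by column from the right: bit − bit − borrow-in; if negative, add 2 and borrow 1 from the next column):
borrow: 0101100
        0101000
-       0010110
---------------
        0010010

Method 2 - Add two's complement:
Two's complement of 0010110: invert → 1101001, add 1 → 1101010
  0101000
+ 1101010
---------
 10010010  (end carry out of the top bit = 1)
Discarding the end carry: 0010010
Decimal check:
  0101000 = 32 + 8 = 40
  0010110 = 16 + 4 + 2 = 22
  40 - 22 = 18, and 0010010 = 16 + 2 = 18 ✓



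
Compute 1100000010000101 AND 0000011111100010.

AND: 1 only when both bits are 1
  1100000010000101
& 0000011111100010
------------------
  0000000010000000
Decimal: 49285 & 2018 = 128



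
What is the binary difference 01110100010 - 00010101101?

Method 1 - Direct subtraction (column by column from the right: bit − bit − borrow-in; if negative, add 2 and borrow 1 from the next column):
borrow: 00111111010
        01110100010
-       00010101101
-------------------
        01011110101

Method 2 - Add two's complement:
Two's complement of 00010101101: invert → 11101010010, add 1 → 11101010011
  01110100010
+ 11101010011
-------------
 101011110101  (end carry out of the top bit = 1)
Discarding the end carry: 01011110101
Decimal check:
  01110100010 = 512 + 256 + 128 + 32 + 2 = 930
  00010101101 = 128 + 32 + 8 + 4 + 1 = 173
  930 - 173 = 757, and 01011110101 = 512 + 128 + 64 + 32 + 16 + 4 + 1 = 757 ✓



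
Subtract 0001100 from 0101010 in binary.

Method 1 - Direct subtraction (column by column from the right: bit − bit − borrow-in; if negative, add 2 and borrow 1 from the next column):
borrow: 0111000
        0101010
-       0001100
---------------
        0011110

Method 2 - Add two's complement:
Two's complement of 0001100: invert → 1110011, add 1 → 1110100
  0101010
+ 1110100
---------
 10011110  (end carry out of the top bit = 1)
Discarding the end carry: 0011110
Decimal check:
  0101010 = 32 + 8 + 2 = 42
  0001100 = 8 + 4 = 12
  42 - 12 = 30, and 0011110 = 16 + 8 + 4 + 2 = 30 ✓



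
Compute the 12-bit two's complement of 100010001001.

Original (sign bit 1, negative): 100010001001
Step 1 - Invert all bits: 011101110110
Step 2 - Add 1: 011101110111
Verification: 100010001001 + 011101110111 = 1000000000000; discarding the end carry (carry out of the top bit) leaves the 12-bit value 000000000000, as required for x + (-x)



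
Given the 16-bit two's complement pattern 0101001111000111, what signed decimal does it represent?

Binary: 0101001111000111
Sign bit: 0 (non-negative)
Read directly as an unsigned value:
0101001111000111 = 16384 + 4096 + 512 + 256 + 128 + 64 + 4 + 2 + 1 = 21447
Value: 21447



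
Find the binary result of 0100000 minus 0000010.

Method 1 - Direct subtraction (column by column from the right: bit − bit − borrow-in; if negative, add 2 and borrow 1 from the next column):
borrow: 0111100
        0100000
-       0000010
---------------
        0011110

Method 2 - Add two's complement:
Two's complement of 0000010: invert → 1111101, add 1 → 1111110
  0100000
+ 1111110
---------
 10011110  (end carry out of the top bit = 1)
Discarding the end carry: 0011110
Decimal check:
  0100000 = 32
  0000010 = 2
  32 - 2 = 30, and 0011110 = 16 + 8 + 4 + 2 = 30 ✓



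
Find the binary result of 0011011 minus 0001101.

Method 1 - Direct subtraction (column by column from the right: bit − bit − borrow-in; if negative, add 2 and borrow 1 from the next column):
borrow: 0011000
        0011011
-       0001101
---------------
        0001110

Method 2 - Add two's complement:
Two's complement of 0001101: invert → 1110010, add 1 → 1110011
  0011011
+ 1110011
---------
 10001110  (end carry out of the top bit = 1)
Discarding the end carry: 0001110
Decimal check:
  0011011 = 16 + 8 + 2 + 1 = 27
  0001101 = 8 + 4 + 1 = 13
  27 - 13 = 14, and 0001110 = 8 + 4 + 2 = 14 ✓



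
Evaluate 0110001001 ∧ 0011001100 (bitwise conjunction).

AND: 1 only when both bits are 1
  0110001001
& 0011001100
------------
  0010001000
Decimal: 393 & 204 = 136



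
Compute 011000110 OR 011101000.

OR: 1 when either bit is 1
  011000110
| 011101000
-----------
  011101110
Decimal: 198 | 232 = 238



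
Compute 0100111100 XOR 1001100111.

XOR: 1 when bits differ
  0100111100
^ 1001100111
------------
  1101011011
Decimal: 316 ^ 615 = 859



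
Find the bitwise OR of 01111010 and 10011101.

OR: 1 when either bit is 1
  01111010
| 10011101
----------
  11111111
Decimal: 122 | 157 = 255



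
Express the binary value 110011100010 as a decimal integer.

Sum of powers of 2 for each 1-bit:
2^1 + 2^5 + 2^6 + 2^7 + 2^10 + 2^11
= 2 + 32 + 64 + 128 + 1024 + 2048
= 3298



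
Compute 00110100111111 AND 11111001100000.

AND: 1 only when both bits are 1
  00110100111111
& 11111001100000
----------------
  00110000100000
Decimal: 3391 & 15968 = 3104



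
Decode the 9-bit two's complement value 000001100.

Binary: 000001100
Sign bit: 0 (non-negative)
Read directly as an unsigned value:
000001100 = 8 + 4 = 12
Value: 12



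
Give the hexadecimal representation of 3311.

Using repeated division by 16 (digits 10–15 are A–F):
3311 ÷ 16 = 206 remainder 15 (F)
206 ÷ 16 = 12 remainder 14 (E)
12 ÷ 16 = 0 remainder 12 (C)
Reading remainders bottom to top: CEF



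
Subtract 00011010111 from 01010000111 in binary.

Method 1 - Direct subtraction (column by column from the right: bit − bit − borrow-in; if negative, add 2 and borrow 1 from the next column):
borrow: 01111100000
        01010000111
-       00011010111
-------------------
        00110110000

Method 2 - Add two's complement:
Two's complement of 00011010111: invert → 11100101000, add 1 → 11100101001
  01010000111
+ 11100101001
-------------
 100110110000  (end carry out of the top bit = 1)
Discarding the end carry: 00110110000
Decimal check:
  01010000111 = 512 + 128 + 4 + 2 + 1 = 647
  00011010111 = 128 + 64 + 16 + 4 + 2 + 1 = 215
  647 - 215 = 432, and 00110110000 = 256 + 128 + 32 + 16 = 432 ✓



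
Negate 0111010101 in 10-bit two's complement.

Original: 0111010101
Step 1 - Invert all bits: 1000101010
Step 2 - Add 1: 1000101011
Verification: 0111010101 + 1000101011 = 10000000000; discarding the end carry (carry out of the top bit) leaves the 10-bit value 0000000000, as required for x + (-x)



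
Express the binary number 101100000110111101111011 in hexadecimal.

Group into 4-bit nibbles from right:
  1011 = B
  0000 = 0
  0110 = 6
  1111 = F
  0111 = 7
  1011 = B
Result: B06F7B



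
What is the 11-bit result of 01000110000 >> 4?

Original: 01000110000 (decimal 560)
Shift right by 4 positions
Drop the 4 low bits; fill with zeros on the left
Result: 00000100011 (decimal 35)
Equivalent: 560 >> 4 = 560 ÷ 2^4 = 35



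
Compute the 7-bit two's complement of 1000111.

Original (sign bit 1, negative): 1000111
Step 1 - Invert all bits: 0111000
Step 2 - Add 1: 0111001
Verification: 1000111 + 0111001 = 10000000; discarding the end carry (carry out of the top bit) leaves the 7-bit value 0000000, as required for x + (-x)



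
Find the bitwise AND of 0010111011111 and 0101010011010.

AND: 1 only when both bits are 1
  0010111011111
& 0101010011010
---------------
  0000010011010
Decimal: 1503 & 2714 = 154



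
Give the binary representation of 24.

Using repeated division by 2:
24 ÷ 2 = 12 remainder 0
12 ÷ 2 = 6 remainder 0
6 ÷ 2 = 3 remainder 0
3 ÷ 2 = 1 remainder 1
1 ÷ 2 = 0 remainder 1
Reading remainders bottom to top: 11000



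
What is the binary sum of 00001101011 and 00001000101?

Add column by column from the right: bit + bit + carry-in; write the sum mod 2, carry 1 when the sum is 2 or 3.
carry:  00010011110
        00001101011
+       00001000101
-------------------
       000010110000
(the carry out of the leftmost column, 0, becomes the leading bit)
Decimal check:
  00001101011 = 64 + 32 + 8 + 2 + 1 = 107
  00001000101 = 64 + 4 + 1 = 69
  107 + 69 = 176, and 000010110000 = 128 + 32 + 16 = 176 ✓



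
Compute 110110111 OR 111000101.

OR: 1 when either bit is 1
  110110111
| 111000101
-----------
  111110111
Decimal: 439 | 453 = 503



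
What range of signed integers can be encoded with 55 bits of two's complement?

For 55-bit two's complement:
Minimum: -2^54 = -18014398509481984
Maximum: 2^54 - 1 = 18014398509481983



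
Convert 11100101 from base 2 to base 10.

Sum of powers of 2 for each 1-bit:
2^0 + 2^2 + 2^5 + 2^6 + 2^7
= 1 + 4 + 32 + 64 + 128
= 229



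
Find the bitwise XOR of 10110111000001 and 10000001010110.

XOR: 1 when bits differ
  10110111000001
^ 10000001010110
----------------
  00110110010111
Decimal: 11713 ^ 8278 = 3479



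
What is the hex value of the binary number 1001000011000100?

Group into 4-bit nibbles from right:
  1001 = 9
  0000 = 0
  1100 = C
  0100 = 4
Result: 90C4



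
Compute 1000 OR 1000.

OR: 1 when either bit is 1
  1000
| 1000
------
  1000
Decimal: 8 | 8 = 8



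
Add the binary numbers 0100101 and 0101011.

Add column by column from the right: bit + bit + carry-in; write the sum mod 2, carry 1 when the sum is 2 or 3.
carry:  1011110
        0100101
+       0101011
---------------
       01010000
(the carry out of the leftmost column, 0, becomes the leading bit)
Decimal check:
  0100101 = 32 + 4 + 1 = 37
  0101011 = 32 + 8 + 2 + 1 = 43
  37 + 43 = 80, and 01010000 = 64 + 16 = 80 ✓



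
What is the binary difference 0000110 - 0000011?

Method 1 - Direct subtraction (column by column from the right: bit − bit − borrow-in; if negative, add 2 and borrow 1 from the next column):
borrow: 0000110
        0000110
-       0000011
---------------
        0000011

Method 2 - Add two's complement:
Two's complement of 0000011: invert → 1111100, add 1 → 1111101
  0000110
+ 1111101
---------
 10000011  (end carry out of the top bit = 1)
Discarding the end carry: 0000011
Decimal check:
  0000110 = 4 + 2 = 6
  0000011 = 2 + 1 = 3
  6 - 3 = 3, and 0000011 = 2 + 1 = 3 ✓



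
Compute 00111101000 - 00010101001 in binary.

Method 1 - Direct subtraction (column by column from the right: bit − bit − borrow-in; if negative, add 2 and borrow 1 from the next column):
borrow: 00001111110
        00111101000
-       00010101001
-------------------
        00100111111

Method 2 - Add two's complement:
Two's complement of 00010101001: invert → 11101010110, add 1 → 11101010111
  00111101000
+ 11101010111
-------------
 100100111111  (end carry out of the top bit = 1)
Discarding the end carry: 00100111111
Decimal check:
  00111101000 = 256 + 128 + 64 + 32 + 8 = 488
  00010101001 = 128 + 32 + 8 + 1 = 169
  488 - 169 = 319, and 00100111111 = 256 + 32 + 16 + 8 + 4 + 2 + 1 = 319 ✓



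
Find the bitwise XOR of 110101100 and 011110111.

XOR: 1 when bits differ
  110101100
^ 011110111
-----------
  101011011
Decimal: 428 ^ 247 = 347



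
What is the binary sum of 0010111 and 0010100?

Add column by column from the right: bit + bit + carry-in; write the sum mod 2, carry 1 when the sum is 2 or 3.
carry:  0101000
        0010111
+       0010100
---------------
       00101011
(the carry out of the leftmost column, 0, becomes the leading bit)
Decimal check:
  0010111 = 16 + 4 + 2 + 1 = 23
  0010100 = 16 + 4 = 20
  23 + 20 = 43, and 00101011 = 32 + 8 + 2 + 1 = 43 ✓



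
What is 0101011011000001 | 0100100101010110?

OR: 1 when either bit is 1
  0101011011000001
| 0100100101010110
------------------
  0101111111010111
Decimal: 22209 | 18774 = 24535



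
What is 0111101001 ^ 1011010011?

XOR: 1 when bits differ
  0111101001
^ 1011010011
------------
  1100111010
Decimal: 489 ^ 723 = 826



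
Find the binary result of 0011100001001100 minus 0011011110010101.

Method 1 - Direct subtraction (column by column from the right: bit − bit − borrow-in; if negative, add 2 and borrow 1 from the next column):
borrow: 0000111101101110
        0011100001001100
-       0011011110010101
------------------------
        0000000010110111

Method 2 - Add two's complement:
Two's complement of 0011011110010101: invert → 1100100001101010, add 1 → 1100100001101011
  0011100001001100
+ 1100100001101011
------------------
 10000000010110111  (end carry out of the top bit = 1)
Discarding the end carry: 0000000010110111
Decimal check:
  0011100001001100 = 8192 + 4096 + 2048 + 64 + 8 + 4 = 14412
  0011011110010101 = 8192 + 4096 + 1024 + 512 + 256 + 128 + 16 + 4 + 1 = 14229
  14412 - 14229 = 183, and 0000000010110111 = 128 + 32 + 16 + 4 + 2 + 1 = 183 ✓



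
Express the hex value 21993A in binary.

Convert each hex digit to 4 bits:
  2 = 0010
  1 = 0001
  9 = 1001
  9 = 1001
  3 = 0011
  A = 1010
Concatenate: 001000011001100100111010



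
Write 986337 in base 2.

Using repeated division by 2:
986337 ÷ 2 = 493168 remainder 1
493168 ÷ 2 = 246584 remainder 0
246584 ÷ 2 = 123292 remainder 0
123292 ÷ 2 = 61646 remainder 0
61646 ÷ 2 = 30823 remainder 0
30823 ÷ 2 = 15411 remainder 1
15411 ÷ 2 = 7705 remainder 1
7705 ÷ 2 = 3852 remainder 1
3852 ÷ 2 = 1926 remainder 0
1926 ÷ 2 = 963 remainder 0
963 ÷ 2 = 481 remainder 1
481 ÷ 2 = 240 remainder 1
240 ÷ 2 = 120 remainder 0
120 ÷ 2 = 60 remainder 0
60 ÷ 2 = 30 remainder 0
30 ÷ 2 = 15 remainder 0
15 ÷ 2 = 7 remainder 1
7 ÷ 2 = 3 remainder 1
3 ÷ 2 = 1 remainder 1
1 ÷ 2 = 0 remainder 1
Reading remainders bottom to top: 11110000110011100001



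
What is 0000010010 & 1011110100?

AND: 1 only when both bits are 1
  0000010010
& 1011110100
------------
  0000010000
Decimal: 18 & 756 = 16



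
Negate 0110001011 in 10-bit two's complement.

Original: 0110001011
Step 1 - Invert all bits: 1001110100
Step 2 - Add 1: 1001110101
Verification: 0110001011 + 1001110101 = 10000000000; discarding the end carry (carry out of the top bit) leaves the 10-bit value 0000000000, as required for x + (-x)



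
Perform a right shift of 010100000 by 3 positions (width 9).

Original: 010100000 (decimal 160)
Shift right by 3 positions
Drop the 3 low bits; fill with zeros on the left
Result: 000010100 (decimal 20)
Equivalent: 160 >> 3 = 160 ÷ 2^3 = 20



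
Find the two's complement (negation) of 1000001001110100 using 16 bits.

Original (sign bit 1, negative): 1000001001110100
Step 1 - Invert all bits: 0111110110001011
Step 2 - Add 1: 0111110110001100
Verification: 1000001001110100 + 0111110110001100 = 10000000000000000; discarding the end carry (carry out of the top bit) leaves the 16-bit value 0000000000000000, as required for x + (-x)



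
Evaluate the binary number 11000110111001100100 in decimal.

Sum of powers of 2 for each 1-bit:
2^2 + 2^5 + 2^6 + 2^9 + 2^10 + 2^11 + 2^13 + 2^14 + 2^18 + 2^19
= 4 + 32 + 64 + 512 + 1024 + 2048 + 8192 + 16384 + 262144 + 524288
= 814692



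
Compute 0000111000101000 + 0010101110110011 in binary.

Add column by column from the right: bit + bit + carry-in; write the sum mod 2, carry 1 when the sum is 2 or 3.
carry:  0001110001000000
        0000111000101000
+       0010101110110011
------------------------
       00011100111011011
(the carry out of the leftmost column, 0, becomes the leading bit)
Decimal check:
  0000111000101000 = 2048 + 1024 + 512 + 32 + 8 = 3624
  0010101110110011 = 8192 + 2048 + 512 + 256 + 128 + 32 + 16 + 2 + 1 = 11187
  3624 + 11187 = 14811, and 00011100111011011 = 8192 + 4096 + 2048 + 256 + 128 + 64 + 16 + 8 + 2 + 1 = 14811 ✓



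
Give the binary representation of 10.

Using repeated division by 2:
10 ÷ 2 = 5 remainder 0
5 ÷ 2 = 2 remainder 1
2 ÷ 2 = 1 remainder 0
1 ÷ 2 = 0 remainder 1
Reading remainders bottom to top: 1010



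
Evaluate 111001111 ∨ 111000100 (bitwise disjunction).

OR: 1 when either bit is 1
  111001111
| 111000100
-----------
  111001111
Decimal: 463 | 452 = 463



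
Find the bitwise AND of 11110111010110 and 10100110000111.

AND: 1 only when both bits are 1
  11110111010110
& 10100110000111
----------------
  10100110000110
Decimal: 15830 & 10631 = 10630



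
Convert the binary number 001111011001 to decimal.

Sum of powers of 2 for each 1-bit:
2^0 + 2^3 + 2^4 + 2^6 + 2^7 + 2^8 + 2^9
= 1 + 8 + 16 + 64 + 128 + 256 + 512
= 985



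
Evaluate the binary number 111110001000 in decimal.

Sum of powers of 2 for each 1-bit:
2^3 + 2^7 + 2^8 + 2^9 + 2^10 + 2^11
= 8 + 128 + 256 + 512 + 1024 + 2048
= 3976



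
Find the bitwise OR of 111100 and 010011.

OR: 1 when either bit is 1
  111100
| 010011
--------
  111111
Decimal: 60 | 19 = 63



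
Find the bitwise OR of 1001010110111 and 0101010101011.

OR: 1 when either bit is 1
  1001010110111
| 0101010101011
---------------
  1101010111111
Decimal: 4791 | 2731 = 6847



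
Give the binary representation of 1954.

Using repeated division by 2:
1954 ÷ 2 = 977 remainder 0
977 ÷ 2 = 488 remainder 1
488 ÷ 2 = 244 remainder 0
244 ÷ 2 = 122 remainder 0
122 ÷ 2 = 61 remainder 0
61 ÷ 2 = 30 remainder 1
30 ÷ 2 = 15 remainder 0
15 ÷ 2 = 7 remainder 1
7 ÷ 2 = 3 remainder 1
3 ÷ 2 = 1 remainder 1
1 ÷ 2 = 0 remainder 1
Reading remainders bottom to top: 11110100010



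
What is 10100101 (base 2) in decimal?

Sum of powers of 2 for each 1-bit:
2^0 + 2^2 + 2^5 + 2^7
= 1 + 4 + 32 + 128
= 165



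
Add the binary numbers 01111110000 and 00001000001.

Add column by column from the right: bit + bit + carry-in; write the sum mod 2, carry 1 when the sum is 2 or 3.
carry:  11110000000
        01111110000
+       00001000001
-------------------
       010000110001
(the carry out of the leftmost column, 0, becomes the leading bit)
Decimal check:
  01111110000 = 512 + 256 + 128 + 64 + 32 + 16 = 1008
  00001000001 = 64 + 1 = 65
  1008 + 65 = 1073, and 010000110001 = 1024 + 32 + 16 + 1 = 1073 ✓



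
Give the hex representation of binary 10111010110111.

Group into 4-bit nibbles from right:
  0010 = 2
  1110 = E
  1011 = B
  0111 = 7
Result: 2EB7



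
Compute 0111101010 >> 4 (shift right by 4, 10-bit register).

Original: 0111101010 (decimal 490)
Shift right by 4 positions
Drop the 4 low bits; fill with zeros on the left
Result: 0000011110 (decimal 30)
Equivalent: 490 >> 4 = 490 ÷ 2^4 = 30



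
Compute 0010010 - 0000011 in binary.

Method 1 - Direct subtraction (column by column from the right: bit − bit − borrow-in; if negative, add 2 and borrow 1 from the next column):
borrow: 0011110
        0010010
-       0000011
---------------
        0001111

Method 2 - Add two's complement:
Two's complement of 0000011: invert → 1111100, add 1 → 1111101
  0010010
+ 1111101
---------
 10001111  (end carry out of the top bit = 1)
Discarding the end carry: 0001111
Decimal check:
  0010010 = 16 + 2 = 18
  0000011 = 2 + 1 = 3
  18 - 3 = 15, and 0001111 = 8 + 4 + 2 + 1 = 15 ✓



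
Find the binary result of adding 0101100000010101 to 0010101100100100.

Add column by column from the right: bit + bit + carry-in; write the sum mod 2, carry 1 when the sum is 2 or 3.
carry:  1111000000001000
        0101100000010101
+       0010101100100100
------------------------
       01000001100111001
(the carry out of the leftmost column, 0, becomes the leading bit)
Decimal check:
  0101100000010101 = 16384 + 4096 + 2048 + 16 + 4 + 1 = 22549
  0010101100100100 = 8192 + 2048 + 512 + 256 + 32 + 4 = 11044
  22549 + 11044 = 33593, and 01000001100111001 = 32768 + 512 + 256 + 32 + 16 + 8 + 1 = 33593 ✓



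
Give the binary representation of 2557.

Using repeated division by 2:
2557 ÷ 2 = 1278 remainder 1
1278 ÷ 2 = 639 remainder 0
639 ÷ 2 = 319 remainder 1
319 ÷ 2 = 159 remainder 1
159 ÷ 2 = 79 remainder 1
79 ÷ 2 = 39 remainder 1
39 ÷ 2 = 19 remainder 1
19 ÷ 2 = 9 remainder 1
9 ÷ 2 = 4 remainder 1
4 ÷ 2 = 2 remainder 0
2 ÷ 2 = 1 remainder 0
1 ÷ 2 = 0 remainder 1
Reading remainders bottom to top: 100111111101



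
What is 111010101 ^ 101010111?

XOR: 1 when bits differ
  111010101
^ 101010111
-----------
  010000010
Decimal: 469 ^ 343 = 130



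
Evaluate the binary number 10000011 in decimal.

Sum of powers of 2 for each 1-bit:
2^0 + 2^1 + 2^7
= 1 + 2 + 128
= 131



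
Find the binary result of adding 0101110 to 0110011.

Add column by column from the right: bit + bit + carry-in; write the sum mod 2, carry 1 when the sum is 2 or 3.
carry:  1111100
        0101110
+       0110011
---------------
       01100001
(the carry out of the leftmost column, 0, becomes the leading bit)
Decimal check:
  0101110 = 32 + 8 + 4 + 2 = 46
  0110011 = 32 + 16 + 2 + 1 = 51
  46 + 51 = 97, and 01100001 = 64 + 32 + 1 = 97 ✓



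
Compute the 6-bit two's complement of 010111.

Original: 010111
Step 1 - Invert all bits: 101000
Step 2 - Add 1: 101001
Verification: 010111 + 101001 = 1000000; discarding the end carry (carry out of the top bit) leaves the 6-bit value 000000, as required for x + (-x)



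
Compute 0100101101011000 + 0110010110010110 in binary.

Add column by column from the right: bit + bit + carry-in; write the sum mod 2, carry 1 when the sum is 2 or 3.
carry:  1001111000100000
        0100101101011000
+       0110010110010110
------------------------
       01011000011101110
(the carry out of the leftmost column, 0, becomes the leading bit)
Decimal check:
  0100101101011000 = 16384 + 2048 + 512 + 256 + 64 + 16 + 8 = 19288
  0110010110010110 = 16384 + 8192 + 1024 + 256 + 128 + 16 + 4 + 2 = 26006
  19288 + 26006 = 45294, and 01011000011101110 = 32768 + 8192 + 4096 + 128 + 64 + 32 + 8 + 4 + 2 = 45294 ✓

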